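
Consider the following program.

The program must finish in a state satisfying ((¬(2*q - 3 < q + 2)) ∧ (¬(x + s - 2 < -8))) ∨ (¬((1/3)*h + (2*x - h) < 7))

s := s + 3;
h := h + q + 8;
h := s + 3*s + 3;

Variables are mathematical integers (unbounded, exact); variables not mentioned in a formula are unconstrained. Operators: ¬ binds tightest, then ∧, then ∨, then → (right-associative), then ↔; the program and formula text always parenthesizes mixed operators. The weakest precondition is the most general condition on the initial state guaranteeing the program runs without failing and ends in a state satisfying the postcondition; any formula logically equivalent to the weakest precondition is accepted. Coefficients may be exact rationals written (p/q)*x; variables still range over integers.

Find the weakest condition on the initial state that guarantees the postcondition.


Working backward. After the program, the postcondition ((¬(2*q - 3 < q + 2)) ∧ (¬(x + s - 2 < -8))) ∨ (¬((1/3)*h + (2*x - h) < 7)) must hold; in canonical form it is ((¬(q < 5)) ∧ (¬(s + x < -6))) ∨ (¬(2*x < (2/3)*h + 7)).
Before h := s + 3*s + 3: ((¬(q < 5)) ∧ (¬(s + x < -6))) ∨ (¬(2*x < (8/3)*s + 9))
Before h := h + q + 8: ((¬(q < 5)) ∧ (¬(s + x < -6))) ∨ (¬(2*x < (8/3)*s + 9))
Before s := s + 3: ((¬(q < 5)) ∧ (¬(s + x < -9))) ∨ (¬(2*x < (8/3)*s + 17))
Answer: WP = ((¬(q < 5)) ∧ (¬(s + x < -9))) ∨ (¬(2*x < (8/3)*s + 17))


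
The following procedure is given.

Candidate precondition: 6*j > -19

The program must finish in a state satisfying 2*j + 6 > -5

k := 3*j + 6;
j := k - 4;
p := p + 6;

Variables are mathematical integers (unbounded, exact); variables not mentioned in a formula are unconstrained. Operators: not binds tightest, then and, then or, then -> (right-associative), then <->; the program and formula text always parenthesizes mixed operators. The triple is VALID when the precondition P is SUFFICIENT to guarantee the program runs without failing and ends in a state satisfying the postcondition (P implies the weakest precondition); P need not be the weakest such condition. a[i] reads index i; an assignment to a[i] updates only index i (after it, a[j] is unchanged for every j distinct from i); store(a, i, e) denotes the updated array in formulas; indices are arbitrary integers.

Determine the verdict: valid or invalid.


Working backward. After the program, the postcondition 2*j + 6 > -5 must hold; in canonical form it is 2*j > -11.
Before p := p + 6: 2*j > -11
Before j := k - 4: 2*k > -3
Before k := 3*j + 6: 6*j > -15
The weakest precondition is 6*j > -15.
Check whether 6*j > -19 implies it.
Countermodel: at the initial state j = -3, the precondition holds but the weakest precondition fails.
Answer: invalid


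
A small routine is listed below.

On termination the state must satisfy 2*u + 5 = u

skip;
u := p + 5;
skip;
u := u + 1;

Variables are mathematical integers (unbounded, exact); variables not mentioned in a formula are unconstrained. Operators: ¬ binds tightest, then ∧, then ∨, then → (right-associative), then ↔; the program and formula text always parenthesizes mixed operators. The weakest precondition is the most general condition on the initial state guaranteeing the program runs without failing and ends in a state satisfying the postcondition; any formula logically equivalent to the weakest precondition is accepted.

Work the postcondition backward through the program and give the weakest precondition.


Working backward. After the program, the postcondition 2*u + 5 = u must hold; in canonical form it is u = -5.
Before u := u + 1: u = -6
Before skip: u = -6
Before u := p + 5: p = -11
Before skip: p = -11
Answer: WP = p = -11


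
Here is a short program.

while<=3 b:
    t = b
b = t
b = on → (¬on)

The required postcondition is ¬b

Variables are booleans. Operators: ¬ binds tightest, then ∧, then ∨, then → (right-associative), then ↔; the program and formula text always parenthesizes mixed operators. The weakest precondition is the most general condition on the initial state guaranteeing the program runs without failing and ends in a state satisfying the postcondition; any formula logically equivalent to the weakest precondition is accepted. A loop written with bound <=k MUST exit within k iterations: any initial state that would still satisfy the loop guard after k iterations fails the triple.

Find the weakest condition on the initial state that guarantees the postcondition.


Working backward. After the program, ¬b must hold.
Before b := on → (¬on): ¬(on → (¬on))
Before b := t: ¬(on → (¬on))
Before the loop (bound <=3), unroll the exhaustion recursion (WP_0 = exit-now case; WP_j = one more guarded iteration, up to j = 3):
  WP_0: (¬b) ∧ (¬(on → (¬on)))
  WP_1: (b → ((¬b) ∧ (¬(on → (¬on))))) ∧ ((¬b) → (¬(on → (¬on))))
  WP_2: (b → ((b → ((¬b) ∧ (¬(on → (¬on))))) ∧ ((¬b) → (¬(on → (¬on)))))) ∧ ((¬b) → (¬(on → (¬on))))
  WP_3: (b → ((b → ((b → ((¬b) ∧ (¬(on → (¬on))))) ∧ ((¬b) → (¬(on → (¬on)))))) ∧ ((¬b) → (¬(on → (¬on)))))) ∧ ((¬b) → (¬(on → (¬on))))
So before the loop: (b → ((b → ((b → ((¬b) ∧ (¬(on → (¬on))))) ∧ ((¬b) → (¬(on → (¬on)))))) ∧ ((¬b) → (¬(on → (¬on)))))) ∧ ((¬b) → (¬(on → (¬on))))
Answer: WP = (b → ((b → ((b → ((¬b) ∧ (¬(on → (¬on))))) ∧ ((¬b) → (¬(on → (¬on)))))) ∧ ((¬b) → (¬(on → (¬on)))))) ∧ ((¬b) → (¬(on → (¬on))))


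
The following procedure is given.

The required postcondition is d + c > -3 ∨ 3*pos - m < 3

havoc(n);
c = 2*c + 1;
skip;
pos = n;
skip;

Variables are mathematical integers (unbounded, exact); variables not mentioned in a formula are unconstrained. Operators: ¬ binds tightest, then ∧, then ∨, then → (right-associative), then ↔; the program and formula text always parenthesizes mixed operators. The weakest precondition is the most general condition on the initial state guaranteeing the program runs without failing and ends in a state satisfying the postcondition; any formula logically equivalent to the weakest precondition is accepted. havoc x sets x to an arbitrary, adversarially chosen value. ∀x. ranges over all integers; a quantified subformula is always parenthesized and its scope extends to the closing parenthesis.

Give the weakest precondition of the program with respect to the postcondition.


Working backward. After the program, the postcondition d + c > -3 ∨ 3*pos - m < 3 must hold; in canonical form it is c + d > -3 ∨ 3*pos < m + 3.
Before skip: c + d > -3 ∨ 3*pos < m + 3
Before pos := n: c + d > -3 ∨ 3*n < m + 3
Before skip: c + d > -3 ∨ 3*n < m + 3
Before c := 2*c + 1: 2*c + d > -4 ∨ 3*n < m + 3
Before havoc n: ∀n_1. (2*c + d > -4 ∨ 3*n_1 < m + 3)
Answer: WP = ∀n_1. (2*c + d > -4 ∨ 3*n_1 < m + 3)


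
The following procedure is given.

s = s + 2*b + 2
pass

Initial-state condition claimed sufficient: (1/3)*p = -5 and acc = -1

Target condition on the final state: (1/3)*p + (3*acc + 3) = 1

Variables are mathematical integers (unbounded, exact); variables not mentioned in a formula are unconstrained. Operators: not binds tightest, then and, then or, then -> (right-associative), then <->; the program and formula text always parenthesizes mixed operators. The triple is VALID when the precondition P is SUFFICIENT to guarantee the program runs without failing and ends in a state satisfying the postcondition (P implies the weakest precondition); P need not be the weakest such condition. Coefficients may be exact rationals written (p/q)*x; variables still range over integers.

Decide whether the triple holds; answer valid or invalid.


Working backward. After the program, the postcondition (1/3)*p + (3*acc + 3) = 1 must hold; in canonical form it is 3*acc + (1/3)*p = -2.
Before skip: 3*acc + (1/3)*p = -2
Before s := s + 2*b + 2: 3*acc + (1/3)*p = -2
The weakest precondition is 3*acc + (1/3)*p = -2.
Check whether (1/3)*p = -5 and acc = -1 implies it.
Countermodel: at the initial state acc = -1, p = -15, the precondition holds but the weakest precondition fails.
Answer: invalid


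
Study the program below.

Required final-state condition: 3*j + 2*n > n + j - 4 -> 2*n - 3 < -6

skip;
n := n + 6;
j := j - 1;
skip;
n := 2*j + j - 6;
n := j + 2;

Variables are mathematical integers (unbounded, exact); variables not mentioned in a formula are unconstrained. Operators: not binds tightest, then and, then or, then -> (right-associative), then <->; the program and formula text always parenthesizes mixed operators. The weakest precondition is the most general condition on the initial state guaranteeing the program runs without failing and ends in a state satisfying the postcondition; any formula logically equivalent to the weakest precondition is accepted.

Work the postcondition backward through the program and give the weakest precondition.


Working backward. After the program, the postcondition 3*j + 2*n > n + j - 4 -> 2*n - 3 < -6 must hold; in canonical form it is 2*j + n > -4 -> 2*n < -3.
Before n := j + 2: 3*j > -6 -> 2*j < -7
Before n := 2*j + j - 6: 3*j > -6 -> 2*j < -7
Before skip: 3*j > -6 -> 2*j < -7
Before j := j - 1: 3*j > -3 -> 2*j < -5
Before n := n + 6: 3*j > -3 -> 2*j < -5
Before skip: 3*j > -3 -> 2*j < -5
Answer: WP = 3*j > -3 -> 2*j < -5


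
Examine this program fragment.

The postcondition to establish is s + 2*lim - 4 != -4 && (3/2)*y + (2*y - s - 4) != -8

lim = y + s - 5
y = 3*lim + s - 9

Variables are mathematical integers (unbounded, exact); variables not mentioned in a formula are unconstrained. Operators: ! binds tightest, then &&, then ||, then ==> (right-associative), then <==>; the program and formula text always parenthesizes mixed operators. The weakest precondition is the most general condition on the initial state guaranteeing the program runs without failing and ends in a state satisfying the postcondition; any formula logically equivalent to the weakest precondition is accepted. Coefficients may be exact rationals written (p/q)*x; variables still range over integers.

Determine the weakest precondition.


Working backward. After the program, the postcondition s + 2*lim - 4 != -4 && (3/2)*y + (2*y - s - 4) != -8 must hold; in canonical form it is 2*lim + s != 0 && (7/2)*y != s - 4.
Before y := 3*lim + s - 9: 2*lim + s != 0 && (21/2)*lim + (5/2)*s != 55/2
Before lim := y + s - 5: 3*s + 2*y != 10 && 13*s + (21/2)*y != 80
Answer: WP = 3*s + 2*y != 10 && 13*s + (21/2)*y != 80


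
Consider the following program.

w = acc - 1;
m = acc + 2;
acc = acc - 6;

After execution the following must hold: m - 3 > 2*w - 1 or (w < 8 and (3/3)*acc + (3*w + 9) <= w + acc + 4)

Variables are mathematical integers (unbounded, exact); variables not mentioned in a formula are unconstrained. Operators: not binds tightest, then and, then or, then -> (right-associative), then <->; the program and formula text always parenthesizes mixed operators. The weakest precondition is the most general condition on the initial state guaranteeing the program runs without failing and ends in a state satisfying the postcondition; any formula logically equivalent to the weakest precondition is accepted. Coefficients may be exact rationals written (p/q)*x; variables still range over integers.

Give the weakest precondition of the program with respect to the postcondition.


Working backward. After the program, the postcondition m - 3 > 2*w - 1 or (w < 8 and (3/3)*acc + (3*w + 9) <= w + acc + 4) must hold; in canonical form it is m > 2*w + 2 or (w < 8 and 2*w <= -5).
Before acc := acc - 6: m > 2*w + 2 or (w < 8 and 2*w <= -5)
Before m := acc + 2: acc > 2*w or (w < 8 and 2*w <= -5)
Before w := acc - 1: acc < 2 or (acc < 9 and 2*acc <= -3)
Answer: WP = acc < 2 or (acc < 9 and 2*acc <= -3)


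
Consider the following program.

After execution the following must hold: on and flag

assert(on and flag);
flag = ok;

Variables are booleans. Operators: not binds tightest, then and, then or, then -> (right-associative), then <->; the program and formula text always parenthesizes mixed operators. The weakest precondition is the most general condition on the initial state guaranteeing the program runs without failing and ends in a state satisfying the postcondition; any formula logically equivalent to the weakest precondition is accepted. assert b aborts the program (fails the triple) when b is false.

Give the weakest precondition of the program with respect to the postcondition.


Working backward. After the program, on and flag must hold.
Before flag := ok: on and ok
Before assert on and flag: on and flag and ok
Answer: WP = on and flag and ok


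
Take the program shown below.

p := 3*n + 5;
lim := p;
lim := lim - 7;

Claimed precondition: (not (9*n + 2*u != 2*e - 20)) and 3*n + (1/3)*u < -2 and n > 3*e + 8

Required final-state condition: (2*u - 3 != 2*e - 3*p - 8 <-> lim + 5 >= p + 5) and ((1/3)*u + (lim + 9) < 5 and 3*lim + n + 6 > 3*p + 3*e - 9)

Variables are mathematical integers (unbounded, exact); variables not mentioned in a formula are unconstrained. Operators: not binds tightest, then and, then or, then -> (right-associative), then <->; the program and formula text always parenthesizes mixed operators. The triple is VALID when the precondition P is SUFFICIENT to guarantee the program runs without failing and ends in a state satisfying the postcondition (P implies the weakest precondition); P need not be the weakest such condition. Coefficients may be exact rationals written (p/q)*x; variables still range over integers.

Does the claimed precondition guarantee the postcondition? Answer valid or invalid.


Working backward. After the program, the postcondition (2*u - 3 != 2*e - 3*p - 8 <-> lim + 5 >= p + 5) and ((1/3)*u + (lim + 9) < 5 and 3*lim + n + 6 > 3*p + 3*e - 9) must hold; in canonical form it is (3*p + 2*u != 2*e - 5 <-> lim >= p) and lim + (1/3)*u < -4 and 3*lim + n > 3*e + 3*p - 15.
Before lim := lim - 7: (3*p + 2*u != 2*e - 5 <-> lim >= p + 7) and lim + (1/3)*u < 3 and 3*lim + n > 3*e + 3*p + 6
Before lim := p: (not (3*p + 2*u != 2*e - 5)) and p + (1/3)*u < 3 and n > 3*e + 6
Before p := 3*n + 5: (not (9*n + 2*u != 2*e - 20)) and 3*n + (1/3)*u < -2 and n > 3*e + 6
The weakest precondition is (not (9*n + 2*u != 2*e - 20)) and 3*n + (1/3)*u < -2 and n > 3*e + 6.
Check whether (not (9*n + 2*u != 2*e - 20)) and 3*n + (1/3)*u < -2 and n > 3*e + 8 implies it.
Every state satisfying the precondition satisfies the weakest precondition: the implication holds.
Answer: valid


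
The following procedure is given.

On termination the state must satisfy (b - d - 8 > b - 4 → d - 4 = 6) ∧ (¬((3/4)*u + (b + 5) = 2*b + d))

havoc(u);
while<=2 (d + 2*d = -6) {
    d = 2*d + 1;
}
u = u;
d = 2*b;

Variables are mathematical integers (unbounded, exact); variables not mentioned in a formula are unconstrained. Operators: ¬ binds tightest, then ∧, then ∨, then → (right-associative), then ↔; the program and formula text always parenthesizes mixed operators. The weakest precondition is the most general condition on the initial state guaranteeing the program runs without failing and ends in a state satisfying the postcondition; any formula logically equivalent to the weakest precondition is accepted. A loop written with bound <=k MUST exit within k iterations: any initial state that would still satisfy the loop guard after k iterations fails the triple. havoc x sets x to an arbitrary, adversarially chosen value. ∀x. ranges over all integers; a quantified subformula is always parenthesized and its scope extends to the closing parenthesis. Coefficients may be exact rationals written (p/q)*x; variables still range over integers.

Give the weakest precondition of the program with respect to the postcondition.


Working backward. After the program, the postcondition (b - d - 8 > b - 4 → d - 4 = 6) ∧ (¬((3/4)*u + (b + 5) = 2*b + d)) must hold; in canonical form it is (d < -4 → d = 10) ∧ (¬((3/4)*u = b + d - 5)).
Before d := 2*b: (2*b < -4 → 2*b = 10) ∧ (¬((3/4)*u = 3*b - 5))
Before u := u: (2*b < -4 → 2*b = 10) ∧ (¬((3/4)*u = 3*b - 5))
Before the loop (bound <=2), unroll the exhaustion recursion (WP_0 = exit-now case; WP_j = one more guarded iteration, up to j = 2):
  WP_0: (¬(3*d = -6)) ∧ (2*b < -4 → 2*b = 10) ∧ (¬((3/4)*u = 3*b - 5))
  WP_1: (3*d = -6 → ((¬(6*d = -9)) ∧ (2*b < -4 → 2*b = 10) ∧ (¬((3/4)*u = 3*b - 5)))) ∧ ((¬(3*d = -6)) → ((2*b < -4 → 2*b = 10) ∧ (¬((3/4)*u = 3*b - 5))))
  WP_2: (3*d = -6 → ((6*d = -9 → ((¬(12*d = -15)) ∧ (2*b < -4 → 2*b = 10) ∧ (¬((3/4)*u = 3*b - 5)))) ∧ ((¬(6*d = -9)) → ((2*b < -4 → 2*b = 10) ∧ (¬((3/4)*u = 3*b - 5)))))) ∧ ((¬(3*d = -6)) → ((2*b < -4 → 2*b = 10) ∧ (¬((3/4)*u = 3*b - 5))))
So before the loop: (3*d = -6 → ((6*d = -9 → ((¬(12*d = -15)) ∧ (2*b < -4 → 2*b = 10) ∧ (¬((3/4)*u = 3*b - 5)))) ∧ ((¬(6*d = -9)) → ((2*b < -4 → 2*b = 10) ∧ (¬((3/4)*u = 3*b - 5)))))) ∧ ((¬(3*d = -6)) → ((2*b < -4 → 2*b = 10) ∧ (¬((3/4)*u = 3*b - 5))))
Before havoc u: ∀u_1. ((3*d = -6 → ((6*d = -9 → ((¬(12*d = -15)) ∧ (2*b < -4 → 2*b = 10) ∧ (¬((3/4)*u_1 = 3*b - 5)))) ∧ ((¬(6*d = -9)) → ((2*b < -4 → 2*b = 10) ∧ (¬((3/4)*u_1 = 3*b - 5)))))) ∧ ((¬(3*d = -6)) → ((2*b < -4 → 2*b = 10) ∧ (¬((3/4)*u_1 = 3*b - 5)))))
Answer: WP = ∀u_1. ((3*d = -6 → ((6*d = -9 → ((¬(12*d = -15)) ∧ (2*b < -4 → 2*b = 10) ∧ (¬((3/4)*u_1 = 3*b - 5)))) ∧ ((¬(6*d = -9)) → ((2*b < -4 → 2*b = 10) ∧ (¬((3/4)*u_1 = 3*b - 5)))))) ∧ ((¬(3*d = -6)) → ((2*b < -4 → 2*b = 10) ∧ (¬((3/4)*u_1 = 3*b - 5)))))


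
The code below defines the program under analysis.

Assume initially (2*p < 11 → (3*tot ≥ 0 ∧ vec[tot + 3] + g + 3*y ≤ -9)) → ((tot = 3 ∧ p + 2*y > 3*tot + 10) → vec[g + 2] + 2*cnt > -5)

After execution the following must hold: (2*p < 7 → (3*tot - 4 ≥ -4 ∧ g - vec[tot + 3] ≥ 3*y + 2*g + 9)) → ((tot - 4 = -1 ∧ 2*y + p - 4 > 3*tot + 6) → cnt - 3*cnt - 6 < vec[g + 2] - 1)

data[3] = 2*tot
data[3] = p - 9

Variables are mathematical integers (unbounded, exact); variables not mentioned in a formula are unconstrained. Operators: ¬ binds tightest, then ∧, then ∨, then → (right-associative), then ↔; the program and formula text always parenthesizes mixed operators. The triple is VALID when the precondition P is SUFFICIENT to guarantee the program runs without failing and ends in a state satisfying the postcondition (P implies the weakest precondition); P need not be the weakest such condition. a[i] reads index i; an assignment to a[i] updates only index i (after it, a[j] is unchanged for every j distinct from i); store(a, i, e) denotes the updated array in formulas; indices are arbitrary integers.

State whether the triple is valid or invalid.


Working backward. After the program, the postcondition (2*p < 7 → (3*tot - 4 ≥ -4 ∧ g - vec[tot + 3] ≥ 3*y + 2*g + 9)) → ((tot - 4 = -1 ∧ 2*y + p - 4 > 3*tot + 6) → cnt - 3*cnt - 6 < vec[g + 2] - 1) must hold; in canonical form it is (2*p < 7 → (3*tot ≥ 0 ∧ vec[tot + 3] + g + 3*y ≤ -9)) → ((tot = 3 ∧ p + 2*y > 3*tot + 10) → vec[g + 2] + 2*cnt > -5).
Before data[3] := p - 9: (2*p < 7 → (3*tot ≥ 0 ∧ vec[tot + 3] + g + 3*y ≤ -9)) → ((tot = 3 ∧ p + 2*y > 3*tot + 10) → vec[g + 2] + 2*cnt > -5)
Before data[3] := 2*tot: (2*p < 7 → (3*tot ≥ 0 ∧ vec[tot + 3] + g + 3*y ≤ -9)) → ((tot = 3 ∧ p + 2*y > 3*tot + 10) → vec[g + 2] + 2*cnt > -5)
The weakest precondition is (2*p < 7 → (3*tot ≥ 0 ∧ vec[tot + 3] + g + 3*y ≤ -9)) → ((tot = 3 ∧ p + 2*y > 3*tot + 10) → vec[g + 2] + 2*cnt > -5).
Check whether (2*p < 11 → (3*tot ≥ 0 ∧ vec[tot + 3] + g + 3*y ≤ -9)) → ((tot = 3 ∧ p + 2*y > 3*tot + 10) → vec[g + 2] + 2*cnt > -5) implies it.
Countermodel: at the initial state cnt = -2, g = 0, p = 5, tot = 3, vec = {[2] = -1, [6] = 0, elsewhere -1}, y = 8, the precondition holds but the weakest precondition fails.
Answer: invalid


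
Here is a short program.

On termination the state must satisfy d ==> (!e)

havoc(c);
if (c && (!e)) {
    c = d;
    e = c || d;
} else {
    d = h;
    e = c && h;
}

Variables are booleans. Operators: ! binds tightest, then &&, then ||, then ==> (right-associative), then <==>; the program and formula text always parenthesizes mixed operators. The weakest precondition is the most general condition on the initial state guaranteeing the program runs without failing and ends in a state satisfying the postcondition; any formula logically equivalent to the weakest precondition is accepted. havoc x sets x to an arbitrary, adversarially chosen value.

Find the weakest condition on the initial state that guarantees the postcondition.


Working backward. After the program, d ==> (!e) must hold.
Then branch requires d ==> (!d); else branch requires h ==> (!(c && h)).
Before the if: ((c && (!e)) ==> (d ==> (!d))) && ((!(c && (!e))) ==> (h ==> (!(c && h))))
Before havoc c: ((!e) ==> (d ==> (!d))) && (e ==> (h ==> (!h)))
Answer: WP = ((!e) ==> (d ==> (!d))) && (e ==> (h ==> (!h)))


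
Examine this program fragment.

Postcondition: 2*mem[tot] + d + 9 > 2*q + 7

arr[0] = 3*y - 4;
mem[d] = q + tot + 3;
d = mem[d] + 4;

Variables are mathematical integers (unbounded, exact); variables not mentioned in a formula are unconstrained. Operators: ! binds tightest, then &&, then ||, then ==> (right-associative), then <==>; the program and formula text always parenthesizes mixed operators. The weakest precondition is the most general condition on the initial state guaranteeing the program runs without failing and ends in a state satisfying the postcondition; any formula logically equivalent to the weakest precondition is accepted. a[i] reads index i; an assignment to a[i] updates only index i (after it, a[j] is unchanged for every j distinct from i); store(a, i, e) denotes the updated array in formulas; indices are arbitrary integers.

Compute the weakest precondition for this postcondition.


Working backward. After the program, the postcondition 2*mem[tot] + d + 9 > 2*q + 7 must hold; in canonical form it is 2*mem[tot] + d > 2*q - 2.
Before d := mem[d] + 4: mem[d] + 2*mem[tot] > 2*q - 6
Before mem[d] := q + tot + 3: store(mem, d, q + tot + 3)[d] + 2*store(mem, d, q + tot + 3)[tot] > 2*q - 6
Before arr[0] := 3*y - 4: store(mem, d, q + tot + 3)[d] + 2*store(mem, d, q + tot + 3)[tot] > 2*q - 6
Answer: WP = store(mem, d, q + tot + 3)[d] + 2*store(mem, d, q + tot + 3)[tot] > 2*q - 6


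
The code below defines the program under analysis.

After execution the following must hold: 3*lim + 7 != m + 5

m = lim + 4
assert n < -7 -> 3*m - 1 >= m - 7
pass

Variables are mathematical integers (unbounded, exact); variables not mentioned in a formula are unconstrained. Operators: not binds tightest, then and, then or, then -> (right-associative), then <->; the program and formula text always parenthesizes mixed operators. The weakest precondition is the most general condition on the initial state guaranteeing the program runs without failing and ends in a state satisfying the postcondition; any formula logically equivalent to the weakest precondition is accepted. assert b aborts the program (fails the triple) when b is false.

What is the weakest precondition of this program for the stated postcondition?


Working backward. After the program, the postcondition 3*lim + 7 != m + 5 must hold; in canonical form it is 3*lim != m - 2.
Before skip: 3*lim != m - 2
Before assert n < -7 -> 3*m - 1 >= m - 7: (n < -7 -> 2*m >= -6) and 3*lim != m - 2
Before m := lim + 4: (n < -7 -> 2*lim >= -14) and 2*lim != 2
Answer: WP = (n < -7 -> 2*lim >= -14) and 2*lim != 2


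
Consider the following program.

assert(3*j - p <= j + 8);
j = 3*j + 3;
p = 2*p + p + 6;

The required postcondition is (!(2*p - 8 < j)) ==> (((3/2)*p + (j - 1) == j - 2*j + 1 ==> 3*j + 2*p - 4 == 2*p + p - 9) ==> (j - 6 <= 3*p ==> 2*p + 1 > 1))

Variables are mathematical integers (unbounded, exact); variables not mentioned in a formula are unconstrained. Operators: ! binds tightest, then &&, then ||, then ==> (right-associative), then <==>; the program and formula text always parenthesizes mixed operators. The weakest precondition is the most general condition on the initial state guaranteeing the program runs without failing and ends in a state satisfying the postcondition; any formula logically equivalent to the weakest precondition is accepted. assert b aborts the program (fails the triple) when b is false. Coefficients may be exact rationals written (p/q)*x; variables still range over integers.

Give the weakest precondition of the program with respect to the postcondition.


Working backward. After the program, the postcondition (!(2*p - 8 < j)) ==> (((3/2)*p + (j - 1) == j - 2*j + 1 ==> 3*j + 2*p - 4 == 2*p + p - 9) ==> (j - 6 <= 3*p ==> 2*p + 1 > 1)) must hold; in canonical form it is (!(2*p < j + 8)) ==> ((2*j + (3/2)*p == 2 ==> 3*j == p - 5) ==> (j <= 3*p + 6 ==> 2*p > 0)).
Before p := 2*p + p + 6: (!(6*p < j - 4)) ==> ((2*j + (9/2)*p == -7 ==> 3*j == 3*p + 1) ==> (j <= 9*p + 24 ==> 6*p > -12))
Before j := 3*j + 3: (!(6*p < 3*j - 1)) ==> ((6*j + (9/2)*p == -13 ==> 9*j == 3*p - 8) ==> (3*j <= 9*p + 21 ==> 6*p > -12))
Before assert 3*j - p <= j + 8: 2*j <= p + 8 && ((!(6*p < 3*j - 1)) ==> ((6*j + (9/2)*p == -13 ==> 9*j == 3*p - 8) ==> (3*j <= 9*p + 21 ==> 6*p > -12)))
Answer: WP = 2*j <= p + 8 && ((!(6*p < 3*j - 1)) ==> ((6*j + (9/2)*p == -13 ==> 9*j == 3*p - 8) ==> (3*j <= 9*p + 21 ==> 6*p > -12)))


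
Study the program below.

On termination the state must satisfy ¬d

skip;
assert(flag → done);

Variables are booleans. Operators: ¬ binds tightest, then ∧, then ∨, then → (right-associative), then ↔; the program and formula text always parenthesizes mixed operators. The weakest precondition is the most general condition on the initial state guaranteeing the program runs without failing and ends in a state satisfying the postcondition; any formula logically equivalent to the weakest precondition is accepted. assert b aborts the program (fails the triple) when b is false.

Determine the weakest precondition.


Working backward. After the program, ¬d must hold.
Before assert flag → done: (flag → done) ∧ (¬d)
Before skip: (flag → done) ∧ (¬d)
Answer: WP = (flag → done) ∧ (¬d)


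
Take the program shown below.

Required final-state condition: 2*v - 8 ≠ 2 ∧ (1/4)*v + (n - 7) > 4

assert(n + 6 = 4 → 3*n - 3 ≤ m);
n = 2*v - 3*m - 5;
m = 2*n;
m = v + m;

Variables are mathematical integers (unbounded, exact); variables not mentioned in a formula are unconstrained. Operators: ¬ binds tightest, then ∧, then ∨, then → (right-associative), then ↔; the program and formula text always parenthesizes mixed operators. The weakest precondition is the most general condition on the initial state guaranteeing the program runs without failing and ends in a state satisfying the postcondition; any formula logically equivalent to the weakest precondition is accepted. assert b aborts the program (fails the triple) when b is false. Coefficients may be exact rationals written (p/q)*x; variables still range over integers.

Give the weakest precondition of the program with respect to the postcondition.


Working backward. After the program, the postcondition 2*v - 8 ≠ 2 ∧ (1/4)*v + (n - 7) > 4 must hold; in canonical form it is 2*v ≠ 10 ∧ n + (1/4)*v > 11.
Before m := v + m: 2*v ≠ 10 ∧ n + (1/4)*v > 11
Before m := 2*n: 2*v ≠ 10 ∧ n + (1/4)*v > 11
Before n := 2*v - 3*m - 5: 2*v ≠ 10 ∧ (9/4)*v > 3*m + 16
Before assert n + 6 = 4 → 3*n - 3 ≤ m: (n = -2 → 3*n ≤ m + 3) ∧ 2*v ≠ 10 ∧ (9/4)*v > 3*m + 16
Answer: WP = (n = -2 → 3*n ≤ m + 3) ∧ 2*v ≠ 10 ∧ (9/4)*v > 3*m + 16


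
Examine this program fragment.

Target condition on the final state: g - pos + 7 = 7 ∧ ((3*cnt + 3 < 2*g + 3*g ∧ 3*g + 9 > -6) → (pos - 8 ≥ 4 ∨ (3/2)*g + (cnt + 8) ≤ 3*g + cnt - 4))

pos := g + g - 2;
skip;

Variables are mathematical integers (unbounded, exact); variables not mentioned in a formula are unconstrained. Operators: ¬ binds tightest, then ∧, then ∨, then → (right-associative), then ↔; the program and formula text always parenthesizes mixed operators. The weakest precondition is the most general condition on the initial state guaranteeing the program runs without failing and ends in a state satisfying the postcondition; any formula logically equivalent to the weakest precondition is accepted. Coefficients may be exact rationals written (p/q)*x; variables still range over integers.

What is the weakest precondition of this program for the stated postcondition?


Working backward. After the program, the postcondition g - pos + 7 = 7 ∧ ((3*cnt + 3 < 2*g + 3*g ∧ 3*g + 9 > -6) → (pos - 8 ≥ 4 ∨ (3/2)*g + (cnt + 8) ≤ 3*g + cnt - 4)) must hold; in canonical form it is g = pos ∧ ((3*cnt < 5*g - 3 ∧ 3*g > -15) → (pos ≥ 12 ∨ (3/2)*g ≥ 12)).
Before skip: g = pos ∧ ((3*cnt < 5*g - 3 ∧ 3*g > -15) → (pos ≥ 12 ∨ (3/2)*g ≥ 12))
Before pos := g + g - 2: g = 2 ∧ ((3*cnt < 5*g - 3 ∧ 3*g > -15) → (2*g ≥ 14 ∨ (3/2)*g ≥ 12))
Answer: WP = g = 2 ∧ ((3*cnt < 5*g - 3 ∧ 3*g > -15) → (2*g ≥ 14 ∨ (3/2)*g ≥ 12))


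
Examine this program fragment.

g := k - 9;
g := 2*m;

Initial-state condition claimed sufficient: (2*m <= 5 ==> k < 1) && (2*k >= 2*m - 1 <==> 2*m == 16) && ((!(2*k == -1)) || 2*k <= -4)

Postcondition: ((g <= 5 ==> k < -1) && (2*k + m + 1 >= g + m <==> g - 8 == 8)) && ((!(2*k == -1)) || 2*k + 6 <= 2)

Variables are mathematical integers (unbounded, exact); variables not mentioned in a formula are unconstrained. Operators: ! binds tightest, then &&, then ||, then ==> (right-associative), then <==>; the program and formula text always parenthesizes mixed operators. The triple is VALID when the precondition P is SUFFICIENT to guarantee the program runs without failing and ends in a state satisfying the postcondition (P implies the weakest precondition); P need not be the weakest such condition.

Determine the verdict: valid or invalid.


Working backward. After the program, the postcondition ((g <= 5 ==> k < -1) && (2*k + m + 1 >= g + m <==> g - 8 == 8)) && ((!(2*k == -1)) || 2*k + 6 <= 2) must hold; in canonical form it is (g <= 5 ==> k < -1) && (2*k >= g - 1 <==> g == 16) && ((!(2*k == -1)) || 2*k <= -4).
Before g := 2*m: (2*m <= 5 ==> k < -1) && (2*k >= 2*m - 1 <==> 2*m == 16) && ((!(2*k == -1)) || 2*k <= -4)
Before g := k - 9: (2*m <= 5 ==> k < -1) && (2*k >= 2*m - 1 <==> 2*m == 16) && ((!(2*k == -1)) || 2*k <= -4)
The weakest precondition is (2*m <= 5 ==> k < -1) && (2*k >= 2*m - 1 <==> 2*m == 16) && ((!(2*k == -1)) || 2*k <= -4).
Check whether (2*m <= 5 ==> k < 1) && (2*k >= 2*m - 1 <==> 2*m == 16) && ((!(2*k == -1)) || 2*k <= -4) implies it.
Countermodel: at the initial state k = 0, m = 1, the precondition holds but the weakest precondition fails.
Answer: invalid


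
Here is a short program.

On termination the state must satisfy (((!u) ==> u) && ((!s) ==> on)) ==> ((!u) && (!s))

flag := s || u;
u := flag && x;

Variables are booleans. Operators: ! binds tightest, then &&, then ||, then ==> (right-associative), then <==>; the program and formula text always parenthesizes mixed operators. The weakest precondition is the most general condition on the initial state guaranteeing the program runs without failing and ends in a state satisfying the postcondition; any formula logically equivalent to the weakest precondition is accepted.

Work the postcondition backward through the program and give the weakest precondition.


Working backward. After the program, (((!u) ==> u) && ((!s) ==> on)) ==> ((!u) && (!s)) must hold.
Before u := flag && x: (((!(flag && x)) ==> (flag && x)) && ((!s) ==> on)) ==> ((!(flag && x)) && (!s))
Before flag := s || u: (((!((s || u) && x)) ==> ((s || u) && x)) && ((!s) ==> on)) ==> ((!((s || u) && x)) && (!s))
Answer: WP = (((!((s || u) && x)) ==> ((s || u) && x)) && ((!s) ==> on)) ==> ((!((s || u) && x)) && (!s))


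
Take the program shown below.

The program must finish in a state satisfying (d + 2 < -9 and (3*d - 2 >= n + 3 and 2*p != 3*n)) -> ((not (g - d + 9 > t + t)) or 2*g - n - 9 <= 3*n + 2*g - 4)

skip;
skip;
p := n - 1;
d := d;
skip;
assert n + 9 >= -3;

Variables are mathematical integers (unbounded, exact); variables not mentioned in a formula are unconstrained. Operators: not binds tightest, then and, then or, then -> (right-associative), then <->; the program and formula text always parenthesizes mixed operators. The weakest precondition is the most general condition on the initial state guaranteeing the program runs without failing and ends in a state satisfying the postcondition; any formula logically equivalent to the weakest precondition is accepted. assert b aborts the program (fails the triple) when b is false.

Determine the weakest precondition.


Working backward. After the program, the postcondition (d + 2 < -9 and (3*d - 2 >= n + 3 and 2*p != 3*n)) -> ((not (g - d + 9 > t + t)) or 2*g - n - 9 <= 3*n + 2*g - 4) must hold; in canonical form it is (d < -11 and 3*d >= n + 5 and 2*p != 3*n) -> ((not (g > d + 2*t - 9)) or 4*n >= -5).
Before assert n + 9 >= -3: n >= -12 and ((d < -11 and 3*d >= n + 5 and 2*p != 3*n) -> ((not (g > d + 2*t - 9)) or 4*n >= -5))
Before skip: n >= -12 and ((d < -11 and 3*d >= n + 5 and 2*p != 3*n) -> ((not (g > d + 2*t - 9)) or 4*n >= -5))
Before d := d: n >= -12 and ((d < -11 and 3*d >= n + 5 and 2*p != 3*n) -> ((not (g > d + 2*t - 9)) or 4*n >= -5))
Before p := n - 1: n >= -12 and ((d < -11 and 3*d >= n + 5 and n != -2) -> ((not (g > d + 2*t - 9)) or 4*n >= -5))
Before skip: n >= -12 and ((d < -11 and 3*d >= n + 5 and n != -2) -> ((not (g > d + 2*t - 9)) or 4*n >= -5))
Before skip: n >= -12 and ((d < -11 and 3*d >= n + 5 and n != -2) -> ((not (g > d + 2*t - 9)) or 4*n >= -5))
Answer: WP = n >= -12 and ((d < -11 and 3*d >= n + 5 and n != -2) -> ((not (g > d + 2*t - 9)) or 4*n >= -5))


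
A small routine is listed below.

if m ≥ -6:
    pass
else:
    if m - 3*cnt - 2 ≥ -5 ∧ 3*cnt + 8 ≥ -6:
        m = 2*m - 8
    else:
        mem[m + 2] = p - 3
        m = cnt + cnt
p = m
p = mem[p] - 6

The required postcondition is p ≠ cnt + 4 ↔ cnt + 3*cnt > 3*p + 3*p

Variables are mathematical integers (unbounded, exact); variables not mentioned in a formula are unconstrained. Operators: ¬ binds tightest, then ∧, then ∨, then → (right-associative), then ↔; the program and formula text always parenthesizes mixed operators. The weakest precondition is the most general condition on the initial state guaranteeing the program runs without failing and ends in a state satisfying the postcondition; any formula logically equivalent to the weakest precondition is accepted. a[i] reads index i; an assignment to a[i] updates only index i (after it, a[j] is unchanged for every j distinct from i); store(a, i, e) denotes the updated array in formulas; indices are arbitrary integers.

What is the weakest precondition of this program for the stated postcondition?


Working backward. After the program, the postcondition p ≠ cnt + 4 ↔ cnt + 3*cnt > 3*p + 3*p must hold; in canonical form it is p ≠ cnt + 4 ↔ 4*cnt > 6*p.
Before p := mem[p] - 6: mem[p] ≠ cnt + 10 ↔ 4*cnt > 6*mem[p] - 36
Before p := m: mem[m] ≠ cnt + 10 ↔ 4*cnt > 6*mem[m] - 36
Then branch requires mem[m] ≠ cnt + 10 ↔ 4*cnt > 6*mem[m] - 36; else branch requires ((m ≥ 3*cnt - 3 ∧ 3*cnt ≥ -14) → (mem[2*m - 8] ≠ cnt + 10 ↔ 4*cnt > 6*mem[2*m - 8] - 36)) ∧ ((¬(m ≥ 3*cnt - 3 ∧ 3*cnt ≥ -14)) → (store(mem, m + 2, p - 3)[2*cnt] ≠ cnt + 10 ↔ 4*cnt > 6*store(mem, m + 2, p - 3)[2*cnt] - 36)).
Before the if: (m ≥ -6 → (mem[m] ≠ cnt + 10 ↔ 4*cnt > 6*mem[m] - 36)) ∧ ((¬(m ≥ -6)) → (((m ≥ 3*cnt - 3 ∧ 3*cnt ≥ -14) → (mem[2*m - 8] ≠ cnt + 10 ↔ 4*cnt > 6*mem[2*m - 8] - 36)) ∧ ((¬(m ≥ 3*cnt - 3 ∧ 3*cnt ≥ -14)) → (store(mem, m + 2, p - 3)[2*cnt] ≠ cnt + 10 ↔ 4*cnt > 6*store(mem, m + 2, p - 3)[2*cnt] - 36))))
Answer: WP = (m ≥ -6 → (mem[m] ≠ cnt + 10 ↔ 4*cnt > 6*mem[m] - 36)) ∧ ((¬(m ≥ -6)) → (((m ≥ 3*cnt - 3 ∧ 3*cnt ≥ -14) → (mem[2*m - 8] ≠ cnt + 10 ↔ 4*cnt > 6*mem[2*m - 8] - 36)) ∧ ((¬(m ≥ 3*cnt - 3 ∧ 3*cnt ≥ -14)) → (store(mem, m + 2, p - 3)[2*cnt] ≠ cnt + 10 ↔ 4*cnt > 6*store(mem, m + 2, p - 3)[2*cnt] - 36))))


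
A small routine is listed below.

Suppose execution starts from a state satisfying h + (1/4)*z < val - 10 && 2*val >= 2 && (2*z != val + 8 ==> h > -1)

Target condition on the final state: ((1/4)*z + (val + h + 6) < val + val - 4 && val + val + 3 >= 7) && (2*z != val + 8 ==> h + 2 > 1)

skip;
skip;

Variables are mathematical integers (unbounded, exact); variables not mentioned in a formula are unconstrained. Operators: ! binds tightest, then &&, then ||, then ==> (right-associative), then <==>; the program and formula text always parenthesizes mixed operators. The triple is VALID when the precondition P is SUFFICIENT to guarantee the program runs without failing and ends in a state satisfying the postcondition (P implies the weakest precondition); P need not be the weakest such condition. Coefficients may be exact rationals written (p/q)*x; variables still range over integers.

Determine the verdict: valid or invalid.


Working backward. After the program, the postcondition ((1/4)*z + (val + h + 6) < val + val - 4 && val + val + 3 >= 7) && (2*z != val + 8 ==> h + 2 > 1) must hold; in canonical form it is h + (1/4)*z < val - 10 && 2*val >= 4 && (2*z != val + 8 ==> h > -1).
Before skip: h + (1/4)*z < val - 10 && 2*val >= 4 && (2*z != val + 8 ==> h > -1)
Before skip: h + (1/4)*z < val - 10 && 2*val >= 4 && (2*z != val + 8 ==> h > -1)
The weakest precondition is h + (1/4)*z < val - 10 && 2*val >= 4 && (2*z != val + 8 ==> h > -1).
Check whether h + (1/4)*z < val - 10 && 2*val >= 2 && (2*z != val + 8 ==> h > -1) implies it.
Countermodel: at the initial state h = 0, val = 1, z = -37, the precondition holds but the weakest precondition fails.
Answer: invalid


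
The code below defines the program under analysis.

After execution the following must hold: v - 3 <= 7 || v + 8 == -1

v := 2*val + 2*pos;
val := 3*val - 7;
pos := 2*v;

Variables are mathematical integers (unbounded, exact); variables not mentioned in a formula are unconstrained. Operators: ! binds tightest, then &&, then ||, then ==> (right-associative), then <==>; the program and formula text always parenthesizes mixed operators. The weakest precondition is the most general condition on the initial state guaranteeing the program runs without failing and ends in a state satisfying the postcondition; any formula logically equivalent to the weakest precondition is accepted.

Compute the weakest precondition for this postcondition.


Working backward. After the program, the postcondition v - 3 <= 7 || v + 8 == -1 must hold; in canonical form it is v <= 10 || v == -9.
Before pos := 2*v: v <= 10 || v == -9
Before val := 3*val - 7: v <= 10 || v == -9
Before v := 2*val + 2*pos: 2*pos + 2*val <= 10 || 2*pos + 2*val == -9
Answer: WP = 2*pos + 2*val <= 10 || 2*pos + 2*val == -9


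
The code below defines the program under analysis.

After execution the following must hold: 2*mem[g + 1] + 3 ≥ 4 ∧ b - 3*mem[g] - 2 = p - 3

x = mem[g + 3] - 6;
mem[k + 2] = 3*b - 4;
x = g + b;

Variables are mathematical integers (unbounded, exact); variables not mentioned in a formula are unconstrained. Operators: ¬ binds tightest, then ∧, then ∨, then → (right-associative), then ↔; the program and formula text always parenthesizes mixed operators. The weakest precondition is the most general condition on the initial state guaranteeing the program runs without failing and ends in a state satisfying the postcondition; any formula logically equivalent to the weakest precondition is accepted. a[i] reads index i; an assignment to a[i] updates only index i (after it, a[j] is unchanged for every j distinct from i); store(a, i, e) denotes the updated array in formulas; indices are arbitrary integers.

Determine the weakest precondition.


Working backward. After the program, the postcondition 2*mem[g + 1] + 3 ≥ 4 ∧ b - 3*mem[g] - 2 = p - 3 must hold; in canonical form it is 2*mem[g + 1] ≥ 1 ∧ b = 3*mem[g] + p - 1.
Before x := g + b: 2*mem[g + 1] ≥ 1 ∧ b = 3*mem[g] + p - 1
Before mem[k + 2] := 3*b - 4: 2*store(mem, k + 2, 3*b - 4)[g + 1] ≥ 1 ∧ b = 3*store(mem, k + 2, 3*b - 4)[g] + p - 1
Before x := mem[g + 3] - 6: 2*store(mem, k + 2, 3*b - 4)[g + 1] ≥ 1 ∧ b = 3*store(mem, k + 2, 3*b - 4)[g] + p - 1
Answer: WP = 2*store(mem, k + 2, 3*b - 4)[g + 1] ≥ 1 ∧ b = 3*store(mem, k + 2, 3*b - 4)[g] + p - 1
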